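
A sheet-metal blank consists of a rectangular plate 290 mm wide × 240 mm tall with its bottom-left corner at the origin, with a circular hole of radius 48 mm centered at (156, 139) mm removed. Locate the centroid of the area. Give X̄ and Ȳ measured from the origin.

X̄ = 143.72 mm, Ȳ = 117.79 mm

Part | A | x̄ᵢ | ȳᵢ | A·x̄ᵢ | A·ȳᵢ
plate | 69600.00 | 145.00 | 120.00 | 10092000.00 | 8352000.00
hole | -7238.23 | 156.00 | 139.00 | -1129163.80 | -1006113.90
Σ | 62361.77 |  |  | 8962836.20 | 7345886.10
X̄ = 8962836.20 / 62361.77 = 143.72 mm
Ȳ = 7345886.10 / 62361.77 = 117.79 mm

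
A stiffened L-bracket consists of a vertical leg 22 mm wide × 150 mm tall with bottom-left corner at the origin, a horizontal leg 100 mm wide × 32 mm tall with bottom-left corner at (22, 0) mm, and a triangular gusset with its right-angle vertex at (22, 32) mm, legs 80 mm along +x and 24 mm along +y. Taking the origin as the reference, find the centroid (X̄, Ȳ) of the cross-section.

vertical leg: A = 22 × 150 = 3300.00, centroid at (11.00, 75.00).
horizontal leg: A = 100 × 32 = 3200.00, centroid at (72.00, 16.00).
gusset: A = ½·80·24 = 960.00, centroid at (48.67, 40.00).
ΣA = 7460.00 mm², ΣAX̄ = 313420.00 mm³, ΣAȲ = 337100.00 mm³.
X̄ = 313420.00/7460.00 = 42.01 mm; Ȳ = 337100.00/7460.00 = 45.19 mm.

X̄ = 42.01 mm, Ȳ = 45.19 mm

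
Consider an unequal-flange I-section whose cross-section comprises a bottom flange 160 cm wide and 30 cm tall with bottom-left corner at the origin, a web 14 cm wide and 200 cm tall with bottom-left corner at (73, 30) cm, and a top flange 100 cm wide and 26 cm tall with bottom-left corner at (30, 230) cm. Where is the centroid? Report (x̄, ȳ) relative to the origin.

x̄ = 80.00 cm, ȳ = 104.69 cm

bottom flange: A = 160 × 30 = 4800.00, centroid at (80.00, 15.00).
web: A = 14 × 200 = 2800.00, centroid at (80.00, 130.00).
top flange: A = 100 × 26 = 2600.00, centroid at (80.00, 243.00).
ΣA = 10200.00 cm², ΣAx̄ = 816000.00 cm³, ΣAȳ = 1067800.00 cm³.
x̄ = 816000.00/10200.00 = 80.00 cm; ȳ = 1067800.00/10200.00 = 104.69 cm.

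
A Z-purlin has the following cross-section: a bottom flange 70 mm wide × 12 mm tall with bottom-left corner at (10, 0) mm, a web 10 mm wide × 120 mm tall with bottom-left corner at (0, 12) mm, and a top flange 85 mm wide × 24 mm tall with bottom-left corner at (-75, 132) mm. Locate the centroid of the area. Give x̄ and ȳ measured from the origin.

bottom flange: A = 70 × 12 = 840.00, centroid at (45.00, 6.00).
web: A = 10 × 120 = 1200.00, centroid at (5.00, 72.00).
top flange: A = 85 × 24 = 2040.00, centroid at (-32.50, 144.00).
ΣA = 4080.00 mm²
ΣAx̄ = (840.00)(45.00) + (1200.00)(5.00) + (2040.00)(-32.50) = -22500.00 mm³
ΣAȳ = (840.00)(6.00) + (1200.00)(72.00) + (2040.00)(144.00) = 385200.00 mm³
x̄ = -22500.00 / 4080.00 = -5.51 mm
ȳ = 385200.00 / 4080.00 = 94.41 mm

x̄ = -5.51 mm, ȳ = 94.41 mm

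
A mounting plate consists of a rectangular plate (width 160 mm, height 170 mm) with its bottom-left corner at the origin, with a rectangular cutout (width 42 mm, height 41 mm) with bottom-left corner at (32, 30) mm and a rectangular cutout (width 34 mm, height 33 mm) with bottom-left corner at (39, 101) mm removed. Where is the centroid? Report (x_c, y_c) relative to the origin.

x_c = 83.01 mm, y_c = 85.94 mm

plate: A = 160 × 170 = 27200.00, centroid at (80.00, 85.00).
hole 1: A = −(42 × 41) = -1722.00, centroid at (53.00, 50.50).
hole 2: A = −(34 × 33) = -1122.00, centroid at (56.00, 117.50).
ΣA = 24356.00 mm²
ΣAx_c = (27200.00)(80.00) + (-1722.00)(53.00) + (-1122.00)(56.00) = 2021902.00 mm³
ΣAy_c = (27200.00)(85.00) + (-1722.00)(50.50) + (-1122.00)(117.50) = 2093204.00 mm³
x_c = 2021902.00 / 24356.00 = 83.01 mm
y_c = 2093204.00 / 24356.00 = 85.94 mm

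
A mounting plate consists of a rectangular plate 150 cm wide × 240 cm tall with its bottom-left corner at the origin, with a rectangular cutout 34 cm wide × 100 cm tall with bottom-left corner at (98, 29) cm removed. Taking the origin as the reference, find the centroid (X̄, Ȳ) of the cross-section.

plate: A = 150 × 240 = 36000.00, centroid at (75.00, 120.00).
hole: A = −(34 × 100) = -3400.00, centroid at (115.00, 79.00).
ΣA = 32600.00 cm²
ΣAX̄ = (36000.00)(75.00) + (-3400.00)(115.00) = 2309000.00 cm³
ΣAȲ = (36000.00)(120.00) + (-3400.00)(79.00) = 4051400.00 cm³
X̄ = 2309000.00 / 32600.00 = 70.83 cm
Ȳ = 4051400.00 / 32600.00 = 124.28 cm

X̄ = 70.83 cm, Ȳ = 124.28 cm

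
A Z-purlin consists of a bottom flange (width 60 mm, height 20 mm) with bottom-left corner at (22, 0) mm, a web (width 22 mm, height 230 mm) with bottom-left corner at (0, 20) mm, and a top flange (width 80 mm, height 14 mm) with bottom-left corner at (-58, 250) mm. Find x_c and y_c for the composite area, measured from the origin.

Part | A | x̄ᵢ | ȳᵢ | A·x̄ᵢ | A·ȳᵢ
bottom flange | 1200.00 | 52.00 | 10.00 | 62400.00 | 12000.00
web | 5060.00 | 11.00 | 135.00 | 55660.00 | 683100.00
top flange | 1120.00 | -18.00 | 257.00 | -20160.00 | 287840.00
Σ | 7380.00 |  |  | 97900.00 | 982940.00
x_c = 97900.00 / 7380.00 = 13.27 mm
y_c = 982940.00 / 7380.00 = 133.19 mm

x_c = 13.27 mm, y_c = 133.19 mm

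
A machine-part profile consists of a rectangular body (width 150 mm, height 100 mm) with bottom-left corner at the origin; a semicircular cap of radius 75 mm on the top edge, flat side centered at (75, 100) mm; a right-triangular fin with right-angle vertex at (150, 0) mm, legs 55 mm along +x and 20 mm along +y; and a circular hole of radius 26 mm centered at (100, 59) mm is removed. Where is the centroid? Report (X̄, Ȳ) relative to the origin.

X̄ = 74.92 mm, Ȳ = 80.55 mm

rectangular body: A = 150 × 100 = 15000.00, centroid at (75.00, 50.00).
semicircular top: A = ½π·75² = 8835.73, centroid at (75.00, 131.83).
triangular fin: A = ½·55·20 = 550.00, centroid at (168.33, 6.67).
hole: A = −π·26² = -2123.72, centroid at (100.00, 59.00).
ΣA = 22262.01 mm², ΣAX̄ = 1667891.37 mm³, ΣAȲ = 1793190.32 mm³.
X̄ = 1667891.37/22262.01 = 74.92 mm; Ȳ = 1793190.32/22262.01 = 80.55 mm.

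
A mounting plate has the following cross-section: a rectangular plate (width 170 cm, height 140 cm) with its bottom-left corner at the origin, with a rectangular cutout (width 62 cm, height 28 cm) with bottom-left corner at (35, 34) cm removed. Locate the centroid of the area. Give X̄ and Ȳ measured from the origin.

X̄ = 86.49 cm, Ȳ = 71.73 cm

plate: A = 170 × 140 = 23800.00, centroid at (85.00, 70.00).
hole: A = −(62 × 28) = -1736.00, centroid at (66.00, 48.00).
ΣA = 22064.00 cm², ΣAX̄ = 1908424.00 cm³, ΣAȲ = 1582672.00 cm³.
X̄ = 1908424.00/22064.00 = 86.49 cm; Ȳ = 1582672.00/22064.00 = 71.73 cm.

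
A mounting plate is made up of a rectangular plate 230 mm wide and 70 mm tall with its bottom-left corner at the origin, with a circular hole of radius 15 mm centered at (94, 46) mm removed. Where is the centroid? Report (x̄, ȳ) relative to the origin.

plate: A = 230 × 70 = 16100.00, centroid at (115.00, 35.00).
hole: A = −π·15² = -706.86, centroid at (94.00, 46.00).
ΣA = 15393.14 mm², ΣAx̄ = 1785055.32 mm³, ΣAȳ = 530984.52 mm³.
x̄ = 1785055.32/15393.14 = 115.96 mm; ȳ = 530984.52/15393.14 = 34.49 mm.

x̄ = 115.96 mm, ȳ = 34.49 mm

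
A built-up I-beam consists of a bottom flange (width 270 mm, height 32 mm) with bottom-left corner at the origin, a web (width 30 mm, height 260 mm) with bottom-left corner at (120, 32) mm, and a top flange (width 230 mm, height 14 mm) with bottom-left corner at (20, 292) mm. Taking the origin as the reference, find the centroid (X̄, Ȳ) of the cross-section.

X̄ = 135.00 mm, Ȳ = 120.28 mm

bottom flange: A = 270 × 32 = 8640.00, centroid at (135.00, 16.00).
web: A = 30 × 260 = 7800.00, centroid at (135.00, 162.00).
top flange: A = 230 × 14 = 3220.00, centroid at (135.00, 299.00).
ΣA = 19660.00 mm², ΣAX̄ = 2654100.00 mm³, ΣAȲ = 2364620.00 mm³.
X̄ = 2654100.00/19660.00 = 135.00 mm; Ȳ = 2364620.00/19660.00 = 120.28 mm.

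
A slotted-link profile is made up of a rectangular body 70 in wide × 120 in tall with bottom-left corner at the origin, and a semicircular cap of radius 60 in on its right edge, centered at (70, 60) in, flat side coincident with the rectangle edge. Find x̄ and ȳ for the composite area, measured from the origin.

rectangular body: A = 70 × 120 = 8400.00, centroid at (35.00, 60.00).
semicircular end: A = ½π·60² = 5654.87, centroid at (95.46, 60.00).
ΣA = 14054.87 in²
ΣAx̄ = (8400.00)(35.00) + (5654.87)(95.46) = 833840.67 in³
ΣAȳ = (8400.00)(60.00) + (5654.87)(60.00) = 843292.01 in³
x̄ = 833840.67 / 14054.87 = 59.33 in
ȳ = 843292.01 / 14054.87 = 60.00 in

x̄ = 59.33 in, ȳ = 60.00 in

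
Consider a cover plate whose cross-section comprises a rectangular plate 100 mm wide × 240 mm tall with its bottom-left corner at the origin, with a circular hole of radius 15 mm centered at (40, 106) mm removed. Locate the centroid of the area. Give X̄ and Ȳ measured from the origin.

X̄ = 50.30 mm, Ȳ = 120.42 mm

plate: A = 100 × 240 = 24000.00, centroid at (50.00, 120.00).
hole: A = −π·15² = -706.86, centroid at (40.00, 106.00).
ΣA = 23293.14 mm²
ΣAX̄ = (24000.00)(50.00) + (-706.86)(40.00) = 1171725.67 mm³
ΣAȲ = (24000.00)(120.00) + (-706.86)(106.00) = 2805073.02 mm³
X̄ = 1171725.67 / 23293.14 = 50.30 mm
Ȳ = 2805073.02 / 23293.14 = 120.42 mm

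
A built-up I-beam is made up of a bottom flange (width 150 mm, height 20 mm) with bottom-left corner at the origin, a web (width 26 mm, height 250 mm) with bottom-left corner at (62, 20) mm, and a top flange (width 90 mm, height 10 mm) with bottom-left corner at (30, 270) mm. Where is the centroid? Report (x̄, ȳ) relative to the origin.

bottom flange: A = 150 × 20 = 3000.00, centroid at (75.00, 10.00).
web: A = 26 × 250 = 6500.00, centroid at (75.00, 145.00).
top flange: A = 90 × 10 = 900.00, centroid at (75.00, 275.00).
ΣA = 10400.00 mm²
ΣAx̄ = (3000.00)(75.00) + (6500.00)(75.00) + (900.00)(75.00) = 780000.00 mm³
ΣAȳ = (3000.00)(10.00) + (6500.00)(145.00) + (900.00)(275.00) = 1220000.00 mm³
x̄ = 780000.00 / 10400.00 = 75.00 mm
ȳ = 1220000.00 / 10400.00 = 117.31 mm

x̄ = 75.00 mm, ȳ = 117.31 mm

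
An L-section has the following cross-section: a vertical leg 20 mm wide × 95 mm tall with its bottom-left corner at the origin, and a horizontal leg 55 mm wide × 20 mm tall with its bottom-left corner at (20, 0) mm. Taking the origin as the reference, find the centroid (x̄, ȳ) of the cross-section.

vertical leg: A = 20 × 95 = 1900.00, centroid at (10.00, 47.50).
horizontal leg: A = 55 × 20 = 1100.00, centroid at (47.50, 10.00).
ΣA = 3000.00 mm²
ΣAx̄ = (1900.00)(10.00) + (1100.00)(47.50) = 71250.00 mm³
ΣAȳ = (1900.00)(47.50) + (1100.00)(10.00) = 101250.00 mm³
x̄ = 71250.00 / 3000.00 = 23.75 mm
ȳ = 101250.00 / 3000.00 = 33.75 mm

x̄ = 23.75 mm, ȳ = 33.75 mm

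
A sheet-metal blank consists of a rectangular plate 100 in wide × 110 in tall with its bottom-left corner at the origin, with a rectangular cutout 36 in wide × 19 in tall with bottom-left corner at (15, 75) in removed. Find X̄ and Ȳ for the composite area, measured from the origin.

X̄ = 51.13 in, Ȳ = 53.04 in

Part | A | x̄ᵢ | ȳᵢ | A·x̄ᵢ | A·ȳᵢ
plate | 11000.00 | 50.00 | 55.00 | 550000.00 | 605000.00
hole | -684.00 | 33.00 | 84.50 | -22572.00 | -57798.00
Σ | 10316.00 |  |  | 527428.00 | 547202.00
X̄ = 527428.00 / 10316.00 = 51.13 in
Ȳ = 547202.00 / 10316.00 = 53.04 in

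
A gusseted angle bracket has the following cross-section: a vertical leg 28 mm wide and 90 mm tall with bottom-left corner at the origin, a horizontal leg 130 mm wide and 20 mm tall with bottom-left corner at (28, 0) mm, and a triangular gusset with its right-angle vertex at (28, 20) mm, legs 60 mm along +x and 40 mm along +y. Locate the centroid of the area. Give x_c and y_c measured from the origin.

x_c = 52.96 mm, y_c = 28.39 mm

vertical leg: A = 28 × 90 = 2520.00, centroid at (14.00, 45.00).
horizontal leg: A = 130 × 20 = 2600.00, centroid at (93.00, 10.00).
gusset: A = ½·60·40 = 1200.00, centroid at (48.00, 33.33).
ΣA = 6320.00 mm²
ΣAx_c = (2520.00)(14.00) + (2600.00)(93.00) + (1200.00)(48.00) = 334680.00 mm³
ΣAy_c = (2520.00)(45.00) + (2600.00)(10.00) + (1200.00)(33.33) = 179400.00 mm³
x_c = 334680.00 / 6320.00 = 52.96 mm
y_c = 179400.00 / 6320.00 = 28.39 mm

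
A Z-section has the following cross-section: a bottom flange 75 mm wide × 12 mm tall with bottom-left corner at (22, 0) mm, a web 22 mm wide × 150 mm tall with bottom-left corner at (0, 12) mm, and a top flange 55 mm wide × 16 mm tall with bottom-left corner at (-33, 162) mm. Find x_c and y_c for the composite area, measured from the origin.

Part | A | x̄ᵢ | ȳᵢ | A·x̄ᵢ | A·ȳᵢ
bottom flange | 900.00 | 59.50 | 6.00 | 53550.00 | 5400.00
web | 3300.00 | 11.00 | 87.00 | 36300.00 | 287100.00
top flange | 880.00 | -5.50 | 170.00 | -4840.00 | 149600.00
Σ | 5080.00 |  |  | 85010.00 | 442100.00
x_c = 85010.00 / 5080.00 = 16.73 mm
y_c = 442100.00 / 5080.00 = 87.03 mm

x_c = 16.73 mm, y_c = 87.03 mm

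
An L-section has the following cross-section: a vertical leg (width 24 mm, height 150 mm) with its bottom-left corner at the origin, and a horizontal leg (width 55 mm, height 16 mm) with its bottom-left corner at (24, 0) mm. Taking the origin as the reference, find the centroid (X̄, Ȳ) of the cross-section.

X̄ = 19.76 mm, Ȳ = 61.84 mm

Part | A | x̄ᵢ | ȳᵢ | A·x̄ᵢ | A·ȳᵢ
vertical leg | 3600.00 | 12.00 | 75.00 | 43200.00 | 270000.00
horizontal leg | 880.00 | 51.50 | 8.00 | 45320.00 | 7040.00
Σ | 4480.00 |  |  | 88520.00 | 277040.00
X̄ = 88520.00 / 4480.00 = 19.76 mm
Ȳ = 277040.00 / 4480.00 = 61.84 mm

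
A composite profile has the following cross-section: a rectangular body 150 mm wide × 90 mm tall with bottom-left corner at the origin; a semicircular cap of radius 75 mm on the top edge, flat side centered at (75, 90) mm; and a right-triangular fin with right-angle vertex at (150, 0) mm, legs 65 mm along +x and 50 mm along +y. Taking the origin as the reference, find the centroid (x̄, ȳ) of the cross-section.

x̄ = 81.56 mm, ȳ = 71.41 mm

rectangular body: A = 150 × 90 = 13500.00, centroid at (75.00, 45.00).
semicircular top: A = ½π·75² = 8835.73, centroid at (75.00, 121.83).
triangular fin: A = ½·65·50 = 1625.00, centroid at (171.67, 16.67).
ΣA = 23960.73 mm²
ΣAx̄ = (13500.00)(75.00) + (8835.73)(75.00) + (1625.00)(171.67) = 1954138.03 mm³
ΣAȳ = (13500.00)(45.00) + (8835.73)(121.83) + (1625.00)(16.67) = 1711048.97 mm³
x̄ = 1954138.03 / 23960.73 = 81.56 mm
ȳ = 1711048.97 / 23960.73 = 71.41 mm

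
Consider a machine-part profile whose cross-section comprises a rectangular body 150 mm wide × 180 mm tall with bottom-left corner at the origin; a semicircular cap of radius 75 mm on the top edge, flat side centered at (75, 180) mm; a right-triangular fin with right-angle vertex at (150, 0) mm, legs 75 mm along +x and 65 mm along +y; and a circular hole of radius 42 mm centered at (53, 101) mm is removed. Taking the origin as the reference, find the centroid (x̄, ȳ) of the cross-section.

Part | A | x̄ᵢ | ȳᵢ | A·x̄ᵢ | A·ȳᵢ
rectangular body | 27000.00 | 75.00 | 90.00 | 2025000.00 | 2430000.00
semicircular top | 8835.73 | 75.00 | 211.83 | 662679.70 | 1871681.28
triangular fin | 2437.50 | 175.00 | 21.67 | 426562.50 | 52812.50
hole | -5541.77 | 53.00 | 101.00 | -293713.78 | -559718.71
Σ | 32731.46 |  |  | 2820528.42 | 3794775.07
x̄ = 2820528.42 / 32731.46 = 86.17 mm
ȳ = 3794775.07 / 32731.46 = 115.94 mm

x̄ = 86.17 mm, ȳ = 115.94 mm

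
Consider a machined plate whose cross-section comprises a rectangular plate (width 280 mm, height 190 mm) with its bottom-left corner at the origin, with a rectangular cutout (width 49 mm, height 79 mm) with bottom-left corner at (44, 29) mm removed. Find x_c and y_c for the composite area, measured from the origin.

x_c = 145.61 mm, y_c = 97.08 mm

plate: A = 280 × 190 = 53200.00, centroid at (140.00, 95.00).
hole: A = −(49 × 79) = -3871.00, centroid at (68.50, 68.50).
ΣA = 49329.00 mm², ΣAx_c = 7182836.50 mm³, ΣAy_c = 4788836.50 mm³.
x_c = 7182836.50/49329.00 = 145.61 mm; y_c = 4788836.50/49329.00 = 97.08 mm.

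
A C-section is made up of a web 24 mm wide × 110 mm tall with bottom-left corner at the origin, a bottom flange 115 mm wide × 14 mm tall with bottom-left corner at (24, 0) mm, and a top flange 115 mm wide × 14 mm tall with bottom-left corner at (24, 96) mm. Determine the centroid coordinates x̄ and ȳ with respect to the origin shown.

x̄ = 50.19 mm, ȳ = 55.00 mm

web: A = 24 × 110 = 2640.00, centroid at (12.00, 55.00).
bottom flange: A = 115 × 14 = 1610.00, centroid at (81.50, 7.00).
top flange: A = 115 × 14 = 1610.00, centroid at (81.50, 103.00).
ΣA = 5860.00 mm²
ΣAx̄ = (2640.00)(12.00) + (1610.00)(81.50) + (1610.00)(81.50) = 294110.00 mm³
ΣAȳ = (2640.00)(55.00) + (1610.00)(7.00) + (1610.00)(103.00) = 322300.00 mm³
x̄ = 294110.00 / 5860.00 = 50.19 mm
ȳ = 322300.00 / 5860.00 = 55.00 mm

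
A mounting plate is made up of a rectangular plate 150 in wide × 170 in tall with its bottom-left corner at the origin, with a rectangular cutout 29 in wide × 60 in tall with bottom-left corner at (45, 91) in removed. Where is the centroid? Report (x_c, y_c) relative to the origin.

plate: A = 150 × 170 = 25500.00, centroid at (75.00, 85.00).
hole: A = −(29 × 60) = -1740.00, centroid at (59.50, 121.00).
ΣA = 23760.00 in², ΣAx_c = 1808970.00 in³, ΣAy_c = 1956960.00 in³.
x_c = 1808970.00/23760.00 = 76.14 in; y_c = 1956960.00/23760.00 = 82.36 in.

x_c = 76.14 in, y_c = 82.36 in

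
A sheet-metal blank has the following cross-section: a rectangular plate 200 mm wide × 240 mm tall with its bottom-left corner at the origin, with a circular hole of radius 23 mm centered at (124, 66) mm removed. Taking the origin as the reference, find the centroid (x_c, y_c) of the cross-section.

plate: A = 200 × 240 = 48000.00, centroid at (100.00, 120.00).
hole: A = −π·23² = -1661.90, centroid at (124.00, 66.00).
ΣA = 46338.10 mm², ΣAx_c = 4593924.09 mm³, ΣAy_c = 5650314.43 mm³.
x_c = 4593924.09/46338.10 = 99.14 mm; y_c = 5650314.43/46338.10 = 121.94 mm.

x_c = 99.14 mm, y_c = 121.94 mm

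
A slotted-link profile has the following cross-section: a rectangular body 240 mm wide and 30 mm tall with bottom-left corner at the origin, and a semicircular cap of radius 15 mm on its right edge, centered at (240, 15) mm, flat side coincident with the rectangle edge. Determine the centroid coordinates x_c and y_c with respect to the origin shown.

x_c = 125.91 mm, y_c = 15.00 mm

rectangular body: A = 240 × 30 = 7200.00, centroid at (120.00, 15.00).
semicircular end: A = ½π·15² = 353.43, centroid at (246.37, 15.00).
ΣA = 7553.43 mm², ΣAx_c = 951073.00 mm³, ΣAy_c = 113301.44 mm³.
x_c = 951073.00/7553.43 = 125.91 mm; y_c = 113301.44/7553.43 = 15.00 mm.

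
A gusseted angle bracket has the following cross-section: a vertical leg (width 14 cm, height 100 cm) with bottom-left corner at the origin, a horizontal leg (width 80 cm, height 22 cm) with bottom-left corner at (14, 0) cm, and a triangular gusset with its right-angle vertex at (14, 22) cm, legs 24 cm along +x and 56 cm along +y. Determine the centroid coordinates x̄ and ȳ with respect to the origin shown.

vertical leg: A = 14 × 100 = 1400.00, centroid at (7.00, 50.00).
horizontal leg: A = 80 × 22 = 1760.00, centroid at (54.00, 11.00).
gusset: A = ½·24·56 = 672.00, centroid at (22.00, 40.67).
ΣA = 3832.00 cm²
ΣAx̄ = (1400.00)(7.00) + (1760.00)(54.00) + (672.00)(22.00) = 119624.00 cm³
ΣAȳ = (1400.00)(50.00) + (1760.00)(11.00) + (672.00)(40.67) = 116688.00 cm³
x̄ = 119624.00 / 3832.00 = 31.22 cm
ȳ = 116688.00 / 3832.00 = 30.45 cm

x̄ = 31.22 cm, ȳ = 30.45 cm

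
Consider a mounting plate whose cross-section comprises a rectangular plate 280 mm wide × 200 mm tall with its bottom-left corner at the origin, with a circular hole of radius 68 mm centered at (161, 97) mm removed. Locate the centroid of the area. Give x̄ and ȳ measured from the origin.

x̄ = 132.64 mm, ȳ = 101.05 mm

Part | A | x̄ᵢ | ȳᵢ | A·x̄ᵢ | A·ȳᵢ
plate | 56000.00 | 140.00 | 100.00 | 7840000.00 | 5600000.00
hole | -14526.72 | 161.00 | 97.00 | -2338802.63 | -1409092.27
Σ | 41473.28 |  |  | 5501197.37 | 4190907.73
x̄ = 5501197.37 / 41473.28 = 132.64 mm
ȳ = 4190907.73 / 41473.28 = 101.05 mm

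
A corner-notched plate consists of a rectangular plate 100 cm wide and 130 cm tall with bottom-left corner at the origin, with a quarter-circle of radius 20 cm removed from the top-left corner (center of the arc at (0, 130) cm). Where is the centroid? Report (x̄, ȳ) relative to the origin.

x̄ = 51.03 cm, ȳ = 63.60 cm

plate: A = 100 × 130 = 13000.00, centroid at (50.00, 65.00).
removed quarter-circle: A = −¼π·20² = -314.16, centroid at (8.49, 121.51).
ΣA = 12685.84 cm²
ΣAx̄ = (13000.00)(50.00) + (-314.16)(8.49) = 647333.33 cm³
ΣAȳ = (13000.00)(65.00) + (-314.16)(121.51) = 806825.96 cm³
x̄ = 647333.33 / 12685.84 = 51.03 cm
ȳ = 806825.96 / 12685.84 = 63.60 cm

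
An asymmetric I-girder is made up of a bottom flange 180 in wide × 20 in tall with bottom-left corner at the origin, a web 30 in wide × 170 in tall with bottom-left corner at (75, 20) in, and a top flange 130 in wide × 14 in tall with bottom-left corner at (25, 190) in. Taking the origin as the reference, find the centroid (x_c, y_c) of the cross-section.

bottom flange: A = 180 × 20 = 3600.00, centroid at (90.00, 10.00).
web: A = 30 × 170 = 5100.00, centroid at (90.00, 105.00).
top flange: A = 130 × 14 = 1820.00, centroid at (90.00, 197.00).
ΣA = 10520.00 in²
ΣAx_c = (3600.00)(90.00) + (5100.00)(90.00) + (1820.00)(90.00) = 946800.00 in³
ΣAy_c = (3600.00)(10.00) + (5100.00)(105.00) + (1820.00)(197.00) = 930040.00 in³
x_c = 946800.00 / 10520.00 = 90.00 in
y_c = 930040.00 / 10520.00 = 88.41 in

x_c = 90.00 in, y_c = 88.41 in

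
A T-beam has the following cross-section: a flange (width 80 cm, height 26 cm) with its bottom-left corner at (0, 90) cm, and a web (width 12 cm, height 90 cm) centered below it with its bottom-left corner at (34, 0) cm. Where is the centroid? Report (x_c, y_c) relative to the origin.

x_c = 40.00 cm, y_c = 83.18 cm

Part | A | x̄ᵢ | ȳᵢ | A·x̄ᵢ | A·ȳᵢ
web | 1080.00 | 40.00 | 45.00 | 43200.00 | 48600.00
flange | 2080.00 | 40.00 | 103.00 | 83200.00 | 214240.00
Σ | 3160.00 |  |  | 126400.00 | 262840.00
x_c = 126400.00 / 3160.00 = 40.00 cm
y_c = 262840.00 / 3160.00 = 83.18 cm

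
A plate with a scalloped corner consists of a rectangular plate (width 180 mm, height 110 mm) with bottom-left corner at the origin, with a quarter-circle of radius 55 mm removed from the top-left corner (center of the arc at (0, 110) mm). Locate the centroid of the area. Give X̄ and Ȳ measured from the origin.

plate: A = 180 × 110 = 19800.00, centroid at (90.00, 55.00).
removed quarter-circle: A = −¼π·55² = -2375.83, centroid at (23.34, 86.66).
ΣA = 17424.17 mm²
ΣAX̄ = (19800.00)(90.00) + (-2375.83)(23.34) = 1726541.67 mm³
ΣAȲ = (19800.00)(55.00) + (-2375.83)(86.66) = 883117.09 mm³
X̄ = 1726541.67 / 17424.17 = 99.09 mm
Ȳ = 883117.09 / 17424.17 = 50.68 mm

X̄ = 99.09 mm, Ȳ = 50.68 mm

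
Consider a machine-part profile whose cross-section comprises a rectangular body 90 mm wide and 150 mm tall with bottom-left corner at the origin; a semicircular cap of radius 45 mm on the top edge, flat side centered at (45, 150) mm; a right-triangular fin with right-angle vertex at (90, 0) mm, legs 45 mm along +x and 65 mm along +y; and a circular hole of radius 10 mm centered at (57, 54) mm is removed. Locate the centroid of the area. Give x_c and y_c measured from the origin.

rectangular body: A = 90 × 150 = 13500.00, centroid at (45.00, 75.00).
semicircular top: A = ½π·45² = 3180.86, centroid at (45.00, 169.10).
triangular fin: A = ½·45·65 = 1462.50, centroid at (105.00, 21.67).
hole: A = −π·10² = -314.16, centroid at (57.00, 54.00).
ΣA = 17829.20 mm², ΣAx_c = 886294.24 mm³, ΣAy_c = 1565102.28 mm³.
x_c = 886294.24/17829.20 = 49.71 mm; y_c = 1565102.28/17829.20 = 87.78 mm.

x_c = 49.71 mm, y_c = 87.78 mm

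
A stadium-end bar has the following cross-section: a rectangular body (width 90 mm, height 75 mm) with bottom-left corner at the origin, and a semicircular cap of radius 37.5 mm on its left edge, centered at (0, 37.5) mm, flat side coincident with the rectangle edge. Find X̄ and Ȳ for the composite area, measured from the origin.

rectangular body: A = 90 × 75 = 6750.00, centroid at (45.00, 37.50).
semicircular end: A = ½π·37.5² = 2208.93, centroid at (-15.92, 37.50).
ΣA = 8958.93 mm², ΣAX̄ = 268593.75 mm³, ΣAȲ = 335959.96 mm³.
X̄ = 268593.75/8958.93 = 29.98 mm; Ȳ = 335959.96/8958.93 = 37.50 mm.

X̄ = 29.98 mm, Ȳ = 37.50 mm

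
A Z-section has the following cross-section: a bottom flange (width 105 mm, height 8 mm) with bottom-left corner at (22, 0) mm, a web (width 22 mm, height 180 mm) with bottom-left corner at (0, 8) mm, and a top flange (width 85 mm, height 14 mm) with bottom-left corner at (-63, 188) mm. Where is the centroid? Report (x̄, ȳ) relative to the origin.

Part | A | x̄ᵢ | ȳᵢ | A·x̄ᵢ | A·ȳᵢ
bottom flange | 840.00 | 74.50 | 4.00 | 62580.00 | 3360.00
web | 3960.00 | 11.00 | 98.00 | 43560.00 | 388080.00
top flange | 1190.00 | -20.50 | 195.00 | -24395.00 | 232050.00
Σ | 5990.00 |  |  | 81745.00 | 623490.00
x̄ = 81745.00 / 5990.00 = 13.65 mm
ȳ = 623490.00 / 5990.00 = 104.09 mm

x̄ = 13.65 mm, ȳ = 104.09 mm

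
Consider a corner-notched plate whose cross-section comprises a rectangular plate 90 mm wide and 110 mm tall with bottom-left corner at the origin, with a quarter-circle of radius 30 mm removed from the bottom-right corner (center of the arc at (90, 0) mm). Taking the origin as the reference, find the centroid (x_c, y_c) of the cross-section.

plate: A = 90 × 110 = 9900.00, centroid at (45.00, 55.00).
removed quarter-circle: A = −¼π·30² = -706.86, centroid at (77.27, 12.73).
ΣA = 9193.14 mm²
ΣAx_c = (9900.00)(45.00) + (-706.86)(77.27) = 390882.75 mm³
ΣAy_c = (9900.00)(55.00) + (-706.86)(12.73) = 535500.00 mm³
x_c = 390882.75 / 9193.14 = 42.52 mm
y_c = 535500.00 / 9193.14 = 58.25 mm

x_c = 42.52 mm, y_c = 58.25 mm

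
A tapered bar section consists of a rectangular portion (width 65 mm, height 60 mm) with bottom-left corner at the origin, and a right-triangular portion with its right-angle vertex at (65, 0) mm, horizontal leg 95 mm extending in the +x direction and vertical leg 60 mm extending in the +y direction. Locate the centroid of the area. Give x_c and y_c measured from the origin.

rectangular portion: A = 65 × 60 = 3900.00, centroid at (32.50, 30.00).
triangular portion: A = ½·95·60 = 2850.00, centroid at (96.67, 20.00).
ΣA = 6750.00 mm², ΣAx_c = 402250.00 mm³, ΣAy_c = 174000.00 mm³.
x_c = 402250.00/6750.00 = 59.59 mm; y_c = 174000.00/6750.00 = 25.78 mm.

x_c = 59.59 mm, y_c = 25.78 mm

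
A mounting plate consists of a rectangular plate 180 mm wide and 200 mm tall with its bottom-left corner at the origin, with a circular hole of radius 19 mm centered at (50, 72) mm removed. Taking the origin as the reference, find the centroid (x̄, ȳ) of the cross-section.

plate: A = 180 × 200 = 36000.00, centroid at (90.00, 100.00).
hole: A = −π·19² = -1134.11, centroid at (50.00, 72.00).
ΣA = 34865.89 mm²
ΣAx̄ = (36000.00)(90.00) + (-1134.11)(50.00) = 3183294.25 mm³
ΣAȳ = (36000.00)(100.00) + (-1134.11)(72.00) = 3518343.72 mm³
x̄ = 3183294.25 / 34865.89 = 91.30 mm
ȳ = 3518343.72 / 34865.89 = 100.91 mm

x̄ = 91.30 mm, ȳ = 100.91 mm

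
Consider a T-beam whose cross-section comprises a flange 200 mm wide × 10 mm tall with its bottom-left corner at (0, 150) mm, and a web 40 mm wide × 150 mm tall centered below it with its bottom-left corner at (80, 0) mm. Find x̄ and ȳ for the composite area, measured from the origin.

web: A = 40 × 150 = 6000.00, centroid at (100.00, 75.00).
flange: A = 200 × 10 = 2000.00, centroid at (100.00, 155.00).
ΣA = 8000.00 mm²
ΣAx̄ = (6000.00)(100.00) + (2000.00)(100.00) = 800000.00 mm³
ΣAȳ = (6000.00)(75.00) + (2000.00)(155.00) = 760000.00 mm³
x̄ = 800000.00 / 8000.00 = 100.00 mm
ȳ = 760000.00 / 8000.00 = 95.00 mm

x̄ = 100.00 mm, ȳ = 95.00 mm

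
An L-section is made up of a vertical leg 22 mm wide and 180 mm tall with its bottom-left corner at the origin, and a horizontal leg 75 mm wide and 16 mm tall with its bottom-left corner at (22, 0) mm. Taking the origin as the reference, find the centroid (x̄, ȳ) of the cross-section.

x̄ = 22.28 mm, ȳ = 70.93 mm

vertical leg: A = 22 × 180 = 3960.00, centroid at (11.00, 90.00).
horizontal leg: A = 75 × 16 = 1200.00, centroid at (59.50, 8.00).
ΣA = 5160.00 mm², ΣAx̄ = 114960.00 mm³, ΣAȳ = 366000.00 mm³.
x̄ = 114960.00/5160.00 = 22.28 mm; ȳ = 366000.00/5160.00 = 70.93 mm.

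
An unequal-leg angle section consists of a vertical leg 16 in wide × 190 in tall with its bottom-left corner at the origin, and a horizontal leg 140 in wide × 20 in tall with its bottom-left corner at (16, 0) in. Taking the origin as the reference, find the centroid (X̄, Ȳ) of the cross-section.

X̄ = 45.40 in, Ȳ = 54.25 in

vertical leg: A = 16 × 190 = 3040.00, centroid at (8.00, 95.00).
horizontal leg: A = 140 × 20 = 2800.00, centroid at (86.00, 10.00).
ΣA = 5840.00 in²
ΣAX̄ = (3040.00)(8.00) + (2800.00)(86.00) = 265120.00 in³
ΣAȲ = (3040.00)(95.00) + (2800.00)(10.00) = 316800.00 in³
X̄ = 265120.00 / 5840.00 = 45.40 in
Ȳ = 316800.00 / 5840.00 = 54.25 in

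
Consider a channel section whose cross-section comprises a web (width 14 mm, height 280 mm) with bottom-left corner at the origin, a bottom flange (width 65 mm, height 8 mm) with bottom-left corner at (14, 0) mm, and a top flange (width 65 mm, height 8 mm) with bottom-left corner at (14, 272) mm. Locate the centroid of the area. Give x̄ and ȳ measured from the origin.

web: A = 14 × 280 = 3920.00, centroid at (7.00, 140.00).
bottom flange: A = 65 × 8 = 520.00, centroid at (46.50, 4.00).
top flange: A = 65 × 8 = 520.00, centroid at (46.50, 276.00).
ΣA = 4960.00 mm², ΣAx̄ = 75800.00 mm³, ΣAȳ = 694400.00 mm³.
x̄ = 75800.00/4960.00 = 15.28 mm; ȳ = 694400.00/4960.00 = 140.00 mm.

x̄ = 15.28 mm, ȳ = 140.00 mm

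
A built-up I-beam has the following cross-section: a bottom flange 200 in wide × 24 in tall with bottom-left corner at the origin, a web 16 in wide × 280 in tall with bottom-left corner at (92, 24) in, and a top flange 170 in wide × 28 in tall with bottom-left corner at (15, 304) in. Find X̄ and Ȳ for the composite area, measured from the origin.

X̄ = 100.00 in, Ȳ = 164.25 in

bottom flange: A = 200 × 24 = 4800.00, centroid at (100.00, 12.00).
web: A = 16 × 280 = 4480.00, centroid at (100.00, 164.00).
top flange: A = 170 × 28 = 4760.00, centroid at (100.00, 318.00).
ΣA = 14040.00 in²
ΣAX̄ = (4800.00)(100.00) + (4480.00)(100.00) + (4760.00)(100.00) = 1404000.00 in³
ΣAȲ = (4800.00)(12.00) + (4480.00)(164.00) + (4760.00)(318.00) = 2306000.00 in³
X̄ = 1404000.00 / 14040.00 = 100.00 in
Ȳ = 2306000.00 / 14040.00 = 164.25 in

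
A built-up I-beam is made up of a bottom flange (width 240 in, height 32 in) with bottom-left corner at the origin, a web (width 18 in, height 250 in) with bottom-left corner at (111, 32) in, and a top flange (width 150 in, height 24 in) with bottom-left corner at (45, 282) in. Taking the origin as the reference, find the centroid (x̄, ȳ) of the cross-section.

bottom flange: A = 240 × 32 = 7680.00, centroid at (120.00, 16.00).
web: A = 18 × 250 = 4500.00, centroid at (120.00, 157.00).
top flange: A = 150 × 24 = 3600.00, centroid at (120.00, 294.00).
ΣA = 15780.00 in²
ΣAx̄ = (7680.00)(120.00) + (4500.00)(120.00) + (3600.00)(120.00) = 1893600.00 in³
ΣAȳ = (7680.00)(16.00) + (4500.00)(157.00) + (3600.00)(294.00) = 1887780.00 in³
x̄ = 1893600.00 / 15780.00 = 120.00 in
ȳ = 1887780.00 / 15780.00 = 119.63 in

x̄ = 120.00 in, ȳ = 119.63 in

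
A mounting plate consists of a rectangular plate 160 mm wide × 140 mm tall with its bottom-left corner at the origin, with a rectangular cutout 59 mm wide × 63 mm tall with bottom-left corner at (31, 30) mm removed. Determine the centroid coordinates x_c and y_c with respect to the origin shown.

x_c = 83.88 mm, y_c = 71.69 mm

plate: A = 160 × 140 = 22400.00, centroid at (80.00, 70.00).
hole: A = −(59 × 63) = -3717.00, centroid at (60.50, 61.50).
ΣA = 18683.00 mm²
ΣAx_c = (22400.00)(80.00) + (-3717.00)(60.50) = 1567121.50 mm³
ΣAy_c = (22400.00)(70.00) + (-3717.00)(61.50) = 1339404.50 mm³
x_c = 1567121.50 / 18683.00 = 83.88 mm
y_c = 1339404.50 / 18683.00 = 71.69 mm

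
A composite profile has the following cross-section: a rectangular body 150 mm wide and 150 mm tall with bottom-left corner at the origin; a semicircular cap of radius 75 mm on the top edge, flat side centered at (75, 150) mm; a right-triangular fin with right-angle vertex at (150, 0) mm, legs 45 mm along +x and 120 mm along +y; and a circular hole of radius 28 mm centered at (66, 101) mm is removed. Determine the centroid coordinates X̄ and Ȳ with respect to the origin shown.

Part | A | x̄ᵢ | ȳᵢ | A·x̄ᵢ | A·ȳᵢ
rectangular body | 22500.00 | 75.00 | 75.00 | 1687500.00 | 1687500.00
semicircular top | 8835.73 | 75.00 | 181.83 | 662679.70 | 1606609.40
triangular fin | 2700.00 | 165.00 | 40.00 | 445500.00 | 108000.00
hole | -2463.01 | 66.00 | 101.00 | -162558.57 | -248763.87
Σ | 31572.72 |  |  | 2633121.13 | 3153345.53
X̄ = 2633121.13 / 31572.72 = 83.40 mm
Ȳ = 3153345.53 / 31572.72 = 99.88 mm

X̄ = 83.40 mm, Ȳ = 99.88 mm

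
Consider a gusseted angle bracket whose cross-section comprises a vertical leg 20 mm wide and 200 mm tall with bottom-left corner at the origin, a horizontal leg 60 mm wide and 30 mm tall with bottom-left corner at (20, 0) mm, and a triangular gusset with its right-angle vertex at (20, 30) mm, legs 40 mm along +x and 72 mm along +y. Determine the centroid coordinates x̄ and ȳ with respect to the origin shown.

x̄ = 24.59 mm, ȳ = 69.72 mm

vertical leg: A = 20 × 200 = 4000.00, centroid at (10.00, 100.00).
horizontal leg: A = 60 × 30 = 1800.00, centroid at (50.00, 15.00).
gusset: A = ½·40·72 = 1440.00, centroid at (33.33, 54.00).
ΣA = 7240.00 mm²
ΣAx̄ = (4000.00)(10.00) + (1800.00)(50.00) + (1440.00)(33.33) = 178000.00 mm³
ΣAȳ = (4000.00)(100.00) + (1800.00)(15.00) + (1440.00)(54.00) = 504760.00 mm³
x̄ = 178000.00 / 7240.00 = 24.59 mm
ȳ = 504760.00 / 7240.00 = 69.72 mm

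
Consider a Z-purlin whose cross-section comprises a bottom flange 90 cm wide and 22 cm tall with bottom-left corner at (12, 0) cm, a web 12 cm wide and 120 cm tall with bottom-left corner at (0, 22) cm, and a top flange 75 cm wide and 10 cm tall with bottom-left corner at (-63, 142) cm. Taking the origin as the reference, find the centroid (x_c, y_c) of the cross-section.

x_c = 24.55 cm, y_c = 59.98 cm

bottom flange: A = 90 × 22 = 1980.00, centroid at (57.00, 11.00).
web: A = 12 × 120 = 1440.00, centroid at (6.00, 82.00).
top flange: A = 75 × 10 = 750.00, centroid at (-25.50, 147.00).
ΣA = 4170.00 cm², ΣAx_c = 102375.00 cm³, ΣAy_c = 250110.00 cm³.
x_c = 102375.00/4170.00 = 24.55 cm; y_c = 250110.00/4170.00 = 59.98 cm.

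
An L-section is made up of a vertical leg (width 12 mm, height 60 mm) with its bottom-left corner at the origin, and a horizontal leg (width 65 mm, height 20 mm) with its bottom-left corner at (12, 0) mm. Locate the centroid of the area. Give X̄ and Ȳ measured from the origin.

Part | A | x̄ᵢ | ȳᵢ | A·x̄ᵢ | A·ȳᵢ
vertical leg | 720.00 | 6.00 | 30.00 | 4320.00 | 21600.00
horizontal leg | 1300.00 | 44.50 | 10.00 | 57850.00 | 13000.00
Σ | 2020.00 |  |  | 62170.00 | 34600.00
X̄ = 62170.00 / 2020.00 = 30.78 mm
Ȳ = 34600.00 / 2020.00 = 17.13 mm

X̄ = 30.78 mm, Ȳ = 17.13 mm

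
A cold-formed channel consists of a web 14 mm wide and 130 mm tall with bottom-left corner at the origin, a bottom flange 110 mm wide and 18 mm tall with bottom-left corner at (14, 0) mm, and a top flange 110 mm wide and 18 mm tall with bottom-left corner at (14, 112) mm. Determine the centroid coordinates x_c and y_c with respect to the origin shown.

Part | A | x̄ᵢ | ȳᵢ | A·x̄ᵢ | A·ȳᵢ
web | 1820.00 | 7.00 | 65.00 | 12740.00 | 118300.00
bottom flange | 1980.00 | 69.00 | 9.00 | 136620.00 | 17820.00
top flange | 1980.00 | 69.00 | 121.00 | 136620.00 | 239580.00
Σ | 5780.00 |  |  | 285980.00 | 375700.00
x_c = 285980.00 / 5780.00 = 49.48 mm
y_c = 375700.00 / 5780.00 = 65.00 mm

x_c = 49.48 mm, y_c = 65.00 mm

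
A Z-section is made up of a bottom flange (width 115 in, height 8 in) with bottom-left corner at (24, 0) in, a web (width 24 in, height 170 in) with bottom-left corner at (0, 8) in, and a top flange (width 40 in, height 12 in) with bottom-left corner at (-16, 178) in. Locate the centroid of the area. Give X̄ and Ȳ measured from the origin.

X̄ = 22.97 in, Ȳ = 86.03 in

bottom flange: A = 115 × 8 = 920.00, centroid at (81.50, 4.00).
web: A = 24 × 170 = 4080.00, centroid at (12.00, 93.00).
top flange: A = 40 × 12 = 480.00, centroid at (4.00, 184.00).
ΣA = 5480.00 in²
ΣAX̄ = (920.00)(81.50) + (4080.00)(12.00) + (480.00)(4.00) = 125860.00 in³
ΣAȲ = (920.00)(4.00) + (4080.00)(93.00) + (480.00)(184.00) = 471440.00 in³
X̄ = 125860.00 / 5480.00 = 22.97 in
Ȳ = 471440.00 / 5480.00 = 86.03 in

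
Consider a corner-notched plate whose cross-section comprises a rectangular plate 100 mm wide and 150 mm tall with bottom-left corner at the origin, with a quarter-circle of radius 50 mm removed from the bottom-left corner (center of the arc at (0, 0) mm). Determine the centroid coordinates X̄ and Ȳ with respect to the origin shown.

X̄ = 54.33 mm, Ȳ = 83.10 mm

plate: A = 100 × 150 = 15000.00, centroid at (50.00, 75.00).
removed quarter-circle: A = −¼π·50² = -1963.50, centroid at (21.22, 21.22).
ΣA = 13036.50 mm², ΣAX̄ = 708333.33 mm³, ΣAȲ = 1083333.33 mm³.
X̄ = 708333.33/13036.50 = 54.33 mm; Ȳ = 1083333.33/13036.50 = 83.10 mm.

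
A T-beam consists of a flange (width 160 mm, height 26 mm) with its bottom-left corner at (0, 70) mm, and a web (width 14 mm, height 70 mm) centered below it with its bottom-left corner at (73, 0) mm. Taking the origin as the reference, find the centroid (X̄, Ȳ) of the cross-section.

X̄ = 80.00 mm, Ȳ = 73.85 mm

web: A = 14 × 70 = 980.00, centroid at (80.00, 35.00).
flange: A = 160 × 26 = 4160.00, centroid at (80.00, 83.00).
ΣA = 5140.00 mm², ΣAX̄ = 411200.00 mm³, ΣAȲ = 379580.00 mm³.
X̄ = 411200.00/5140.00 = 80.00 mm; Ȳ = 379580.00/5140.00 = 73.85 mm.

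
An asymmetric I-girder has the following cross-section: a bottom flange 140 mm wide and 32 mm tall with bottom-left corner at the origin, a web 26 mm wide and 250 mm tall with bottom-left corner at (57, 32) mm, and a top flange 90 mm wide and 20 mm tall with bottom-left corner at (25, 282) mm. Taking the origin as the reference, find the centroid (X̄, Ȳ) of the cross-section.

X̄ = 70.00 mm, Ȳ = 126.59 mm

bottom flange: A = 140 × 32 = 4480.00, centroid at (70.00, 16.00).
web: A = 26 × 250 = 6500.00, centroid at (70.00, 157.00).
top flange: A = 90 × 20 = 1800.00, centroid at (70.00, 292.00).
ΣA = 12780.00 mm², ΣAX̄ = 894600.00 mm³, ΣAȲ = 1617780.00 mm³.
X̄ = 894600.00/12780.00 = 70.00 mm; Ȳ = 1617780.00/12780.00 = 126.59 mm.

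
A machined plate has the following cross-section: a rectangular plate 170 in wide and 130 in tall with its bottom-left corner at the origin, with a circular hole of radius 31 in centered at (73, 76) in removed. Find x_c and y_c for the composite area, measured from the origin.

x_c = 86.90 in, y_c = 63.26 in

plate: A = 170 × 130 = 22100.00, centroid at (85.00, 65.00).
hole: A = −π·31² = -3019.07, centroid at (73.00, 76.00).
ΣA = 19080.93 in², ΣAx_c = 1658107.85 in³, ΣAy_c = 1207050.64 in³.
x_c = 1658107.85/19080.93 = 86.90 in; y_c = 1207050.64/19080.93 = 63.26 in.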